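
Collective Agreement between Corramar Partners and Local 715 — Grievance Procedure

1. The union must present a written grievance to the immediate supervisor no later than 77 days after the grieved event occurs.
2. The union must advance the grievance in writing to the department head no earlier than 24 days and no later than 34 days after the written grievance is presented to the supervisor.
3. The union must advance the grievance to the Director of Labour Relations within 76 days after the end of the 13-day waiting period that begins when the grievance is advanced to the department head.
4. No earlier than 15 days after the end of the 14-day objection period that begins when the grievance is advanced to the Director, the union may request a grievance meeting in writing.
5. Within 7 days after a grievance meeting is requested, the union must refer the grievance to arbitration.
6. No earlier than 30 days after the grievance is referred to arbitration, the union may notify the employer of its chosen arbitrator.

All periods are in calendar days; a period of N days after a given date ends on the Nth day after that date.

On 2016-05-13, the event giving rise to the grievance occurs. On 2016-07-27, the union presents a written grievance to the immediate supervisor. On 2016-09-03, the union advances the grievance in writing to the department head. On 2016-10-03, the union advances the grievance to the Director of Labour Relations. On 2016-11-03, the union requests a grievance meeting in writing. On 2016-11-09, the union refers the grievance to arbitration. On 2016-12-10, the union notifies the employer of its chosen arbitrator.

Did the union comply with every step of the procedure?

No

Step 1: 77 days after 2016-05-13 (when the grieved event occurs) is 2016-07-29; completed 2016-07-27, before the deadline.
Step 2: the window is 24–34 days after 2016-07-27 (when the written grievance is presented to the supervisor), so 2016-08-20 through 2016-08-30; 2016-09-03 is 4 days past the end of the window.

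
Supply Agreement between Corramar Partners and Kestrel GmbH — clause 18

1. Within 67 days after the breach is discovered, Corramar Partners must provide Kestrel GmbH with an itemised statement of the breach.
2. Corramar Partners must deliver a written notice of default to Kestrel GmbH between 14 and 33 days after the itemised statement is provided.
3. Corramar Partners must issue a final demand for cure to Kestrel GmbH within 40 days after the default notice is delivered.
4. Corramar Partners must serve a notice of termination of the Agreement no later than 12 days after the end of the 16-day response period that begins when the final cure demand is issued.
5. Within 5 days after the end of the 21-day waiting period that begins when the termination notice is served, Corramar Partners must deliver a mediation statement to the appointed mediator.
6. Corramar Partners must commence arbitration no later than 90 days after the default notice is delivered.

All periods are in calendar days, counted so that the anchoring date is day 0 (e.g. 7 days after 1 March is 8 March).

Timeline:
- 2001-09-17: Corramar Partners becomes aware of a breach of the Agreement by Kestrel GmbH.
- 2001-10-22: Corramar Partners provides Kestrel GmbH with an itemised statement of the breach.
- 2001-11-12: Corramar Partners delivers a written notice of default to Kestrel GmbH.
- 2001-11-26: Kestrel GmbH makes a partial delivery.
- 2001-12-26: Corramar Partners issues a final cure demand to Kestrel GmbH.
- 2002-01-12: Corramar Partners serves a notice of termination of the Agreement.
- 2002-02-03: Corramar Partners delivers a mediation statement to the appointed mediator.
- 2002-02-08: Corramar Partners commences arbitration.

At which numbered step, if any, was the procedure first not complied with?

Step 3

Step 1: 67 days after 2001-09-17 (when the breach is discovered) is 2001-11-23; completed 2001-10-22, before the deadline.
Step 2: the window is 14–33 days after 2001-10-22 (when the itemised statement is provided), so 2001-11-05 through 2001-11-24; 2001-11-12 falls inside that range.
Step 3: 40 days after 2001-11-12 (when the default notice is delivered) is 2001-12-22; 2001-12-26 misses that deadline by 4 days.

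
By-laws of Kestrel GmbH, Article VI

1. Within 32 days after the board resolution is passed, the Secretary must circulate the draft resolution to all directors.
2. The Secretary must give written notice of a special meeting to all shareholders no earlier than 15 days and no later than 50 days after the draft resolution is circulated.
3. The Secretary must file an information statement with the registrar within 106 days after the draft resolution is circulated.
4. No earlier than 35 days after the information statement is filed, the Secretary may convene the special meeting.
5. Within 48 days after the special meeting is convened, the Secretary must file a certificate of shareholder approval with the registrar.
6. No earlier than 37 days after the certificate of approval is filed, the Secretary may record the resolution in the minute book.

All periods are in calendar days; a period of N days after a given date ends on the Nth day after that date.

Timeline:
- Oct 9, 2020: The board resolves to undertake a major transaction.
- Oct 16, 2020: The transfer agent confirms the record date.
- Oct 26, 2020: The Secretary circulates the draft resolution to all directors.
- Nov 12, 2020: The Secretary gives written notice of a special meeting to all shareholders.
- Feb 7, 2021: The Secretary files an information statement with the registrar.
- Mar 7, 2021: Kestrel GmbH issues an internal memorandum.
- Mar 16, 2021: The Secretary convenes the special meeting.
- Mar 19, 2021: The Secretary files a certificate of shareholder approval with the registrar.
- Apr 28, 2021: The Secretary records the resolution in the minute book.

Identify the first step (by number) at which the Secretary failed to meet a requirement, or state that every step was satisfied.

Step 1: 32 days after Oct 9, 2020 (when the board resolution is passed) is Nov 10, 2020; done Oct 26, 2020 — timely.
Step 2: the window is 15–50 days after Oct 26, 2020 (when the draft resolution is circulated), so Nov 10, 2020 through Dec 15, 2020; done Nov 12, 2020 — within the window.
Step 3: 106 days after Oct 26, 2020 (when the draft resolution is circulated) is Feb 9, 2021; Feb 7, 2021 is within that limit.
Step 4: the earliest permitted date is 35 days after Feb 7, 2021 (when the information statement is filed), i.e. Mar 14, 2021; done Mar 16, 2021 — permitted.
Step 5: 48 days after Mar 16, 2021 (when the special meeting is convened) is May 3, 2021; completed Mar 19, 2021, before the deadline.
Step 6: the earliest permitted date is 37 days after Mar 19, 2021 (when the certificate of approval is filed), i.e. Apr 25, 2021; done Apr 28, 2021, after the minimum wait.

None — every step was satisfied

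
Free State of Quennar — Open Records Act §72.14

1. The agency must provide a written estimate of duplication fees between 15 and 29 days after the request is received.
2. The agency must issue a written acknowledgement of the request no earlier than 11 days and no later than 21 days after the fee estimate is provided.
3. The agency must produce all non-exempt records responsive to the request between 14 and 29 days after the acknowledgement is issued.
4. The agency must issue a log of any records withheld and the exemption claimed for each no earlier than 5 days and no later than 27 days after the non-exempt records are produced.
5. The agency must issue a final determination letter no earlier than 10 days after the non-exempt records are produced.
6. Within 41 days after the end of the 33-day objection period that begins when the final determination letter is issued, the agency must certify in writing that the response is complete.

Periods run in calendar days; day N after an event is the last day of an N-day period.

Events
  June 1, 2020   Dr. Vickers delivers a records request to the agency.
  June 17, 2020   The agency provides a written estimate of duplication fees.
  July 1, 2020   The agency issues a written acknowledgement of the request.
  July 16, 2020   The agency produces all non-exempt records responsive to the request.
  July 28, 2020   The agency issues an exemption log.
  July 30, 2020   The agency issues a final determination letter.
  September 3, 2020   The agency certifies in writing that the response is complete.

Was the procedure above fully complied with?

Step 1 — 15 and 29 days from June 1, 2020 (when the request is received) are June 16, 2020 and June 30, 2020 respectively; done June 17, 2020 — within the window.
Step 2 — 11 and 21 days from June 17, 2020 (when the fee estimate is provided) are June 28, 2020 and July 8, 2020 respectively; done July 1, 2020 — within the window.
Step 3 — 14 and 29 days from July 1, 2020 (when the acknowledgement is issued) are July 15, 2020 and July 30, 2020 respectively; July 16, 2020 falls inside that range.
Step 4 — 5 and 27 days from July 16, 2020 (when the non-exempt records are produced) are July 21, 2020 and August 12, 2020 respectively; July 28, 2020 falls inside that range.
Step 5 — must wait 10 days from July 16, 2020 (when the non-exempt records are produced), so not before July 26, 2020; July 30, 2020 is on or after that date.
Step 6 — counting 41 days from September 1, 2020 (end of the 33-day objection period, which began when the final determination letter is issued on July 30, 2020) gives a deadline of October 12, 2020; completed September 3, 2020, before the deadline.

Yes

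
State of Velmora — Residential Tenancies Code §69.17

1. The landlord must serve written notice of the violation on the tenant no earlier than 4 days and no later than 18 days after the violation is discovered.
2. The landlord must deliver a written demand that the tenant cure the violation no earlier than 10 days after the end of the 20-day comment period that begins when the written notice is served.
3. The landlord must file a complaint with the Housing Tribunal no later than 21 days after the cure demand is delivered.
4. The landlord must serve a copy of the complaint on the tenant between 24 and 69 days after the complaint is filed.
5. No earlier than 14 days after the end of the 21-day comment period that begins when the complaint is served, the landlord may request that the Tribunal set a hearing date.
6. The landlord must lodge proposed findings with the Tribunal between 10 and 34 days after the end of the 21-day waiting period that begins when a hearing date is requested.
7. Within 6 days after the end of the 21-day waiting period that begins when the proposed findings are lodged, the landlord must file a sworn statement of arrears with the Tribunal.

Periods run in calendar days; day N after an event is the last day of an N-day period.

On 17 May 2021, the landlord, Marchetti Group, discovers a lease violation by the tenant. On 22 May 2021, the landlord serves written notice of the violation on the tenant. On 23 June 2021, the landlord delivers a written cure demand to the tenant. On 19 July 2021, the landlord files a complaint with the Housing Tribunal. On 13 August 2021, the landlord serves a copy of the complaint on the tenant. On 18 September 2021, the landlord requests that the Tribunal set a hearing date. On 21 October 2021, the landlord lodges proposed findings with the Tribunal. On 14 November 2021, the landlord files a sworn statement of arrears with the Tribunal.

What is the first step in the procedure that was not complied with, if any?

Step 3

(1) the permitted window runs from 17 May 2021 + 4 = 21 May 2021 to 17 May 2021 + 18 = 4 June 2021; done 22 May 2021 — within the window.
(2) permitted from 11 June 2021 + 10 days = 21 June 2021 onward; 23 June 2021 is on or after that date.
(3) due by 23 June 2021 + 21 days = 14 July 2021; not done until 19 July 2021, 5 days after the deadline.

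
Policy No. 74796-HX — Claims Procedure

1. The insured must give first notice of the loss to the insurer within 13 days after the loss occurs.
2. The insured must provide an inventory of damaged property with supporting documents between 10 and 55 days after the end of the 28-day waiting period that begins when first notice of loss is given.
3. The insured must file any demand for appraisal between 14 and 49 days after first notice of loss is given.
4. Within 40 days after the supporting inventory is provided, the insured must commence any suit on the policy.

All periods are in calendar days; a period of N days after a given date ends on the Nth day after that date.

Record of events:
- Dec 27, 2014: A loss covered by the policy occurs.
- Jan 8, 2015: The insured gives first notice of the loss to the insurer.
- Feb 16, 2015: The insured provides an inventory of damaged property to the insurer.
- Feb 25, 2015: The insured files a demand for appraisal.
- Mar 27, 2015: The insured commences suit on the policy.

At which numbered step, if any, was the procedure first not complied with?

None — every step was satisfied

Step 1 — counting 13 days from Dec 27, 2014 (when the loss occurs) gives a deadline of Jan 9, 2015; Jan 8, 2015 is within that limit.
Step 2 — 10 and 55 days from Feb 5, 2015 (end of the 28-day waiting period, which began when first notice of loss is given on Jan 8, 2015) are Feb 15, 2015 and Apr 1, 2015 respectively; done Feb 16, 2015 — within the window.
Step 3 — 14 and 49 days from Jan 8, 2015 (when first notice of loss is given) are Jan 22, 2015 and Feb 26, 2015 respectively; done Feb 25, 2015, which is between those dates.
Step 4 — counting 40 days from Feb 16, 2015 (when the supporting inventory is provided) gives a deadline of Mar 28, 2015; done Mar 27, 2015 — timely.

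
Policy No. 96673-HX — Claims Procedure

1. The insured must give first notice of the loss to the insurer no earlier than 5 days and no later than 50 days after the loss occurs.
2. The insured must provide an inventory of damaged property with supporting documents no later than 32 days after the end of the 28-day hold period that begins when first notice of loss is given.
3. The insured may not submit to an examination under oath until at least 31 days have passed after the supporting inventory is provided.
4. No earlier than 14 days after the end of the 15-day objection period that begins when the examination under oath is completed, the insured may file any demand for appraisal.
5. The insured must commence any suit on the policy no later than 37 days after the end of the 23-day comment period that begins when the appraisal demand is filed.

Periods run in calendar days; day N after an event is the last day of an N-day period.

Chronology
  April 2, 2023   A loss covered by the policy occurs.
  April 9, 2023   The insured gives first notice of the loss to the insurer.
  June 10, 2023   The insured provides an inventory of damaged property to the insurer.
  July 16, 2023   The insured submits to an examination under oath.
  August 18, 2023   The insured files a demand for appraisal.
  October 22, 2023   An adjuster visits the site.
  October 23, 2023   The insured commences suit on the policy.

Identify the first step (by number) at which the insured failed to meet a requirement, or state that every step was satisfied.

Step 1: the window is 5–50 days after April 2, 2023 (when the loss occurs), so April 7, 2023 through May 22, 2023; done April 9, 2023 — within the window.
Step 2: 32 days after May 7, 2023 (end of the 28-day hold period, which began when first notice of loss is given on April 9, 2023) is June 8, 2023; done June 10, 2023 — 2 days late.
Later steps need not be reached.

Step 2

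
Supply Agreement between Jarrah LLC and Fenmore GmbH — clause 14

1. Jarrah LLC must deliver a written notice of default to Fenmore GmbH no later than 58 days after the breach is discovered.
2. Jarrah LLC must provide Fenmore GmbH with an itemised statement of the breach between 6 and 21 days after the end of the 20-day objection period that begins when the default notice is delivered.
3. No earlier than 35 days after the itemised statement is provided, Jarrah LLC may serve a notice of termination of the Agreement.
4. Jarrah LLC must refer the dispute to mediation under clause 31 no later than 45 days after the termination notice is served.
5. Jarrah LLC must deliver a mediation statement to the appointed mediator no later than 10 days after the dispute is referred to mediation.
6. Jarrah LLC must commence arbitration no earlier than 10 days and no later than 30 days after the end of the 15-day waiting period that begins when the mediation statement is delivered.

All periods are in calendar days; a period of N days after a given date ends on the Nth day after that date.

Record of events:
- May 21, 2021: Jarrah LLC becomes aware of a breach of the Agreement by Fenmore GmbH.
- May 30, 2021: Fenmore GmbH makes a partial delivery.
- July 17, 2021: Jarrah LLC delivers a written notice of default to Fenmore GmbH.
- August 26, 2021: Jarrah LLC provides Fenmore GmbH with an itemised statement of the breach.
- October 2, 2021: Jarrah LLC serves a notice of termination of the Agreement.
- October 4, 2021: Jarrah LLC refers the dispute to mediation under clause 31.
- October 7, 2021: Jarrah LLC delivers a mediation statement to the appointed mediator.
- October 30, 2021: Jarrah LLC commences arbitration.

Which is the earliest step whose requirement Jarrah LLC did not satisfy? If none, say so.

Step 1 — counting 58 days from May 21, 2021 (when the breach is discovered) gives a deadline of July 18, 2021; completed July 17, 2021, before the deadline.
Step 2 — 6 and 21 days from August 6, 2021 (end of the 20-day objection period, which began when the default notice is delivered on July 17, 2021) are August 12, 2021 and August 27, 2021 respectively; done August 26, 2021 — within the window.
Step 3 — must wait 35 days from August 26, 2021 (when the itemised statement is provided), so not before September 30, 2021; done October 2, 2021 — permitted.
Step 4 — counting 45 days from October 2, 2021 (when the termination notice is served) gives a deadline of November 16, 2021; done October 4, 2021 — timely.
Step 5 — counting 10 days from October 4, 2021 (when the dispute is referred to mediation) gives a deadline of October 14, 2021; October 7, 2021 is within that limit.
Step 6 — 10 and 30 days from October 22, 2021 (end of the 15-day waiting period, which began when the mediation statement is delivered on October 7, 2021) are November 1, 2021 and November 21, 2021 respectively; October 30, 2021 is 2 days too early.

Step 6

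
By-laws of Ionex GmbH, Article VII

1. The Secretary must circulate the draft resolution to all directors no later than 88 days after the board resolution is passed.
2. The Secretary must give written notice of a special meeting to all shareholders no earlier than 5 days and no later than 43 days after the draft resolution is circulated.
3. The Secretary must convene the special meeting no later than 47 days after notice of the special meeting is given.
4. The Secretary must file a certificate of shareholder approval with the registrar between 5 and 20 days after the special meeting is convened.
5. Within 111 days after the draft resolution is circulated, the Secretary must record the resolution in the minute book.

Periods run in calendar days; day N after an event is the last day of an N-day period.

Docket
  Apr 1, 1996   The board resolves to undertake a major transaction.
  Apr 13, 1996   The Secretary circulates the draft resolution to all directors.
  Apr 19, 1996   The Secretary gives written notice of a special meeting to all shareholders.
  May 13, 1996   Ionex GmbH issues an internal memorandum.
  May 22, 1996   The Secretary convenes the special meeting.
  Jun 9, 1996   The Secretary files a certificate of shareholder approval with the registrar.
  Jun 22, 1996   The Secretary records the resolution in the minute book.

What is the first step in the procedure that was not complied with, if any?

Step 1: 88 days after Apr 1, 1996 (when the board resolution is passed) is Jun 28, 1996; completed Apr 13, 1996, before the deadline.
Step 2: the window is 5–43 days after Apr 13, 1996 (when the draft resolution is circulated), so Apr 18, 1996 through May 26, 1996; done Apr 19, 1996, which is between those dates.
Step 3: 47 days after Apr 19, 1996 (when notice of the special meeting is given) is Jun 5, 1996; completed May 22, 1996, before the deadline.
Step 4: the window is 5–20 days after May 22, 1996 (when the special meeting is convened), so May 27, 1996 through Jun 11, 1996; done Jun 9, 1996, which is between those dates.
Step 5: 111 days after Apr 13, 1996 (when the draft resolution is circulated) is Aug 2, 1996; Jun 22, 1996 is within that limit.

None — every step was satisfied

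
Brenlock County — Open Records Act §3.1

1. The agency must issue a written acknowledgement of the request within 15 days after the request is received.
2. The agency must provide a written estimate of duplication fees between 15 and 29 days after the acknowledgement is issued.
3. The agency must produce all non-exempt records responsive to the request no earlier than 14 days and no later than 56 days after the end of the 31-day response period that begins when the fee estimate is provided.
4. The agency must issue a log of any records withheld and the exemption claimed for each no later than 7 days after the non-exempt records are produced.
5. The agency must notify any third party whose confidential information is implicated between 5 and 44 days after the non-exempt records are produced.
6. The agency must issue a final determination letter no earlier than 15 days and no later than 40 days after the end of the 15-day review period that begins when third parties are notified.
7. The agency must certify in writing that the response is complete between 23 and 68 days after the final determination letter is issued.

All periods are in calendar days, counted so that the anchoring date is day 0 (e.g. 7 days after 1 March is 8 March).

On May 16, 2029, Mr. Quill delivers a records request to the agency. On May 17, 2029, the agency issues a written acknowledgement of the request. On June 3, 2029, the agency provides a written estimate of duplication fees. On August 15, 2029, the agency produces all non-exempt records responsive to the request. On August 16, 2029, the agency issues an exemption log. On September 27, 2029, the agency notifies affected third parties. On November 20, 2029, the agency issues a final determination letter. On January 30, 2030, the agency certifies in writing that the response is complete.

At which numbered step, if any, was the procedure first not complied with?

Step 7

Step 1 — counting 15 days from May 16, 2029 (when the request is received) gives a deadline of May 31, 2029; May 17, 2029 is within that limit.
Step 2 — 15 and 29 days from May 17, 2029 (when the acknowledgement is issued) are June 1, 2029 and June 15, 2029 respectively; done June 3, 2029, which is between those dates.
Step 3 — 14 and 56 days from July 4, 2029 (end of the 31-day response period, which began when the fee estimate is provided on June 3, 2029) are July 18, 2029 and August 29, 2029 respectively; August 15, 2029 falls inside that range.
Step 4 — counting 7 days from August 15, 2029 (when the non-exempt records are produced) gives a deadline of August 22, 2029; completed August 16, 2029, before the deadline.
Step 5 — 5 and 44 days from August 15, 2029 (when the non-exempt records are produced) are August 20, 2029 and September 28, 2029 respectively; done September 27, 2029, which is between those dates.
Step 6 — 15 and 40 days from October 12, 2029 (end of the 15-day review period, which began when third parties are notified on September 27, 2029) are October 27, 2029 and November 21, 2029 respectively; November 20, 2029 falls inside that range.
Step 7 — 23 and 68 days from November 20, 2029 (when the final determination letter is issued) are December 13, 2029 and January 27, 2030 respectively; January 30, 2030 is 3 days past the end of the window.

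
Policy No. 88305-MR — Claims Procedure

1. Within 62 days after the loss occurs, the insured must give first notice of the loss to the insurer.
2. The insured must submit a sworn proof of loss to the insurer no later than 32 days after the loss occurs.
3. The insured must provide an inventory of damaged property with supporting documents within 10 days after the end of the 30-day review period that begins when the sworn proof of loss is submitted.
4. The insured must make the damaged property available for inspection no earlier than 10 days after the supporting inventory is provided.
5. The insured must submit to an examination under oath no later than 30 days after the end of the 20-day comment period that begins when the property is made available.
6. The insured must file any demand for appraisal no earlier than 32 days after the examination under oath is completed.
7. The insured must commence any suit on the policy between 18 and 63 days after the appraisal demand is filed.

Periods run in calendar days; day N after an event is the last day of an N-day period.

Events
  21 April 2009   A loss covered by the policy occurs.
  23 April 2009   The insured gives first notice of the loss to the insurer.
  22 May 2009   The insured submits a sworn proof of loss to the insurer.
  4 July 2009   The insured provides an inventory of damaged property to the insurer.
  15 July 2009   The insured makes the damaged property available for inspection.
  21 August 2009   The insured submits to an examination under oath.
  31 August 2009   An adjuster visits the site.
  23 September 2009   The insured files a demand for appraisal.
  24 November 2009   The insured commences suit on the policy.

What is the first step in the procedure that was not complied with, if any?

Step 3

Step 1: 62 days after 21 April 2009 (when the loss occurs) is 22 June 2009; completed 23 April 2009, before the deadline.
Step 2: 32 days after 21 April 2009 (when the loss occurs) is 23 May 2009; completed 22 May 2009, before the deadline.
Step 3: 10 days after 21 June 2009 (end of the 30-day review period, which began when the sworn proof of loss is submitted on 22 May 2009) is 1 July 2009; done 4 July 2009 — 3 days late.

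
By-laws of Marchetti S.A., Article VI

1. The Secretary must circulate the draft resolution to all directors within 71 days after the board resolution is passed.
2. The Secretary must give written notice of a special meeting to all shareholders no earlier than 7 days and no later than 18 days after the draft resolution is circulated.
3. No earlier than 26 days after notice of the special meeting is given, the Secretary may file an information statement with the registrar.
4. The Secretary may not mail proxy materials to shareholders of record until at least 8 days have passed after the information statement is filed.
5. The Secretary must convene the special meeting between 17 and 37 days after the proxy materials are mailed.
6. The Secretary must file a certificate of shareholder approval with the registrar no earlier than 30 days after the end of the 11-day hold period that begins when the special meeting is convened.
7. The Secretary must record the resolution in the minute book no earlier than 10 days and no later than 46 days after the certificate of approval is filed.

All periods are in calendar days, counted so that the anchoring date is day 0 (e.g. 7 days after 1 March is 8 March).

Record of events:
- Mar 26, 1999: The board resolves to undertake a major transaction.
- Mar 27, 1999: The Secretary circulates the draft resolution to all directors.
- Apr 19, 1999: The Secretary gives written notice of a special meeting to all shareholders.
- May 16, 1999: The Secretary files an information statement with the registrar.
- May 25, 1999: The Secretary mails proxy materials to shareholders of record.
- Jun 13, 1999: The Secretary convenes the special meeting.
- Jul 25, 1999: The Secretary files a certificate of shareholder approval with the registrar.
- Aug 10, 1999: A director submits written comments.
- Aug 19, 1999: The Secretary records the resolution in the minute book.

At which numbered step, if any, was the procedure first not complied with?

Step 1: 71 days after Mar 26, 1999 (when the board resolution is passed) is Jun 5, 1999; Mar 27, 1999 is within that limit.
Step 2: the window is 7–18 days after Mar 27, 1999 (when the draft resolution is circulated), so Apr 3, 1999 through Apr 14, 1999; Apr 19, 1999 is 5 days past the end of the window.

Step 2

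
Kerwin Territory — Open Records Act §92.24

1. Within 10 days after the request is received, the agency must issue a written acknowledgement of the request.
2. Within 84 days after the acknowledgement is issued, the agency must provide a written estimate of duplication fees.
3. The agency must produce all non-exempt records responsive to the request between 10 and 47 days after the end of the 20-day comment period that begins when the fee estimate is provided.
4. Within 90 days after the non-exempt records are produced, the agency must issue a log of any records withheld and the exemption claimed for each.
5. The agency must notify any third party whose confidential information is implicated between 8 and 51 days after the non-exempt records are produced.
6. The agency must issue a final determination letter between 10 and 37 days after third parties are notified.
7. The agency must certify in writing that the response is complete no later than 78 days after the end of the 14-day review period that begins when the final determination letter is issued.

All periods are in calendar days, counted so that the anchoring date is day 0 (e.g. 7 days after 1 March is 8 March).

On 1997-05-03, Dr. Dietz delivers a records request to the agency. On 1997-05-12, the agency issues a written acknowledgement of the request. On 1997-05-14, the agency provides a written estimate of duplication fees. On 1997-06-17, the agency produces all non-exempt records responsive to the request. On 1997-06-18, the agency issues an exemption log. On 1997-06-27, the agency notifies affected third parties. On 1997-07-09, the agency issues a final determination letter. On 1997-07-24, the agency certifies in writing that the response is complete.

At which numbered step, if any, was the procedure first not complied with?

None — every step was satisfied

(1) due by 1997-05-03 + 10 days = 1997-05-13; done 1997-05-12 — timely.
(2) due by 1997-05-12 + 84 days = 1997-08-04; 1997-05-14 is within that limit.
(3) the permitted window runs from 1997-06-03 + 10 = 1997-06-13 to 1997-06-03 + 47 = 1997-07-20; 1997-06-17 falls inside that range.
(4) due by 1997-06-17 + 90 days = 1997-09-15; 1997-06-18 is within that limit.
(5) the permitted window runs from 1997-06-17 + 8 = 1997-06-25 to 1997-06-17 + 51 = 1997-08-07; 1997-06-27 falls inside that range.
(6) the permitted window runs from 1997-06-27 + 10 = 1997-07-07 to 1997-06-27 + 37 = 1997-08-03; done 1997-07-09 — within the window.
(7) due by 1997-07-23 + 78 days = 1997-10-09; done 1997-07-24 — timely.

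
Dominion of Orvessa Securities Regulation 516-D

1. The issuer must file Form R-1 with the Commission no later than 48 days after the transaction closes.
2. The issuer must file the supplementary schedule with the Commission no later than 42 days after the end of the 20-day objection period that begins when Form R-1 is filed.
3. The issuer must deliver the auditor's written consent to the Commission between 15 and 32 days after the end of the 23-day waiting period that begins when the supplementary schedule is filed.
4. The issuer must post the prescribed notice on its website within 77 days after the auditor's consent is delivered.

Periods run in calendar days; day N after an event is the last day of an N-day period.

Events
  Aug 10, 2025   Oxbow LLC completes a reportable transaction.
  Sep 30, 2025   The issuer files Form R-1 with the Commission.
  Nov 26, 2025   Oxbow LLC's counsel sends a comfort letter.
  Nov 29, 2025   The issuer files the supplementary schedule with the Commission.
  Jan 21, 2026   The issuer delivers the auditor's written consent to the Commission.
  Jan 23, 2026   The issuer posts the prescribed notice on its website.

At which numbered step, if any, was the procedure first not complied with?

Step 1: 48 days after Aug 10, 2025 (when the transaction closes) is Sep 27, 2025; Sep 30, 2025 misses that deadline by 3 days.

Step 1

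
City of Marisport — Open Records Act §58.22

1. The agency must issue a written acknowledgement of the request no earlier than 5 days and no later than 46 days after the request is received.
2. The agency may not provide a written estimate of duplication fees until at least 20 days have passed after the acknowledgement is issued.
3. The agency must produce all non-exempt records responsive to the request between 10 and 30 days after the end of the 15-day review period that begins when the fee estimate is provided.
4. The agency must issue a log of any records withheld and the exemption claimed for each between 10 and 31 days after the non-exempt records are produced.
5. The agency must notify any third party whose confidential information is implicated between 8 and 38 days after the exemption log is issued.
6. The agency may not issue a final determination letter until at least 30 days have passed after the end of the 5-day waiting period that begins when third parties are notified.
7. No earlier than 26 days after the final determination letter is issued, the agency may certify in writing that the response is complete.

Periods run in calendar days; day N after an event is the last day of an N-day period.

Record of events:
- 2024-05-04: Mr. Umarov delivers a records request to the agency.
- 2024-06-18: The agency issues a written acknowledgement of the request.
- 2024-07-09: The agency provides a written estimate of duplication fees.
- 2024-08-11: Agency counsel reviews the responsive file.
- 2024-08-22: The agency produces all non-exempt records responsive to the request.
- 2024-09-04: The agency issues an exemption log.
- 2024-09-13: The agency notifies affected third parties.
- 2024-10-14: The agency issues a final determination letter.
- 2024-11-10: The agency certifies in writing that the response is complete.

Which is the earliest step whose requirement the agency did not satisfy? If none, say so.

Step 1: the window is 5–46 days after 2024-05-04 (when the request is received), so 2024-05-09 through 2024-06-19; done 2024-06-18 — within the window.
Step 2: the earliest permitted date is 20 days after 2024-06-18 (when the acknowledgement is issued), i.e. 2024-07-08; 2024-07-09 is on or after that date.
Step 3: the window is 10–30 days after 2024-07-24 (end of the 15-day review period, which began when the fee estimate is provided on 2024-07-09), so 2024-08-03 through 2024-08-23; done 2024-08-22, which is between those dates.
Step 4: the window is 10–31 days after 2024-08-22 (when the non-exempt records are produced), so 2024-09-01 through 2024-09-22; done 2024-09-04, which is between those dates.
Step 5: the window is 8–38 days after 2024-09-04 (when the exemption log is issued), so 2024-09-12 through 2024-10-12; 2024-09-13 falls inside that range.
Step 6: the earliest permitted date is 30 days after 2024-09-18 (end of the 5-day waiting period, which began when third parties are notified on 2024-09-13), i.e. 2024-10-18; acted on 2024-10-14, 4 days prematurely.
The procedure was therefore not followed at step 6.

Step 6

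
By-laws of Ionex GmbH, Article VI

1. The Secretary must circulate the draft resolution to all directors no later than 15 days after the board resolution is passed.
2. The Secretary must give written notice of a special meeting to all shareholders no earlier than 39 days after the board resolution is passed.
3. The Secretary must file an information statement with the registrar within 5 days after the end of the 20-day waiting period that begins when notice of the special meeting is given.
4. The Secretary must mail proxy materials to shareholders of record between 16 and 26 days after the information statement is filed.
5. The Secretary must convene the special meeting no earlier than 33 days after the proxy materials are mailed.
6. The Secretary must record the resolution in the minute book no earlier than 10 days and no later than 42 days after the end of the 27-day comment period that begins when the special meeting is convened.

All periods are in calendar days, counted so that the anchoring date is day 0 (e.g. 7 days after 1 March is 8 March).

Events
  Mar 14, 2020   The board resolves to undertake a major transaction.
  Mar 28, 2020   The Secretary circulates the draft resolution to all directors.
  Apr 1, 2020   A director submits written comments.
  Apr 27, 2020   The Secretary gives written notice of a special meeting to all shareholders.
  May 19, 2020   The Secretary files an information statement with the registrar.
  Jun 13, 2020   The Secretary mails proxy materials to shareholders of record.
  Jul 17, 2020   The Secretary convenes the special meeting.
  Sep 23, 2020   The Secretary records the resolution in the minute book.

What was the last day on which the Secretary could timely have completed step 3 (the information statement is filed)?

May 22, 2020

Notice of the special meeting is given on Apr 27, 2020; the 20-day waiting period therefore ends May 17, 2020, and step 3 runs from that date. 5 days after May 17, 2020 is May 22, 2020.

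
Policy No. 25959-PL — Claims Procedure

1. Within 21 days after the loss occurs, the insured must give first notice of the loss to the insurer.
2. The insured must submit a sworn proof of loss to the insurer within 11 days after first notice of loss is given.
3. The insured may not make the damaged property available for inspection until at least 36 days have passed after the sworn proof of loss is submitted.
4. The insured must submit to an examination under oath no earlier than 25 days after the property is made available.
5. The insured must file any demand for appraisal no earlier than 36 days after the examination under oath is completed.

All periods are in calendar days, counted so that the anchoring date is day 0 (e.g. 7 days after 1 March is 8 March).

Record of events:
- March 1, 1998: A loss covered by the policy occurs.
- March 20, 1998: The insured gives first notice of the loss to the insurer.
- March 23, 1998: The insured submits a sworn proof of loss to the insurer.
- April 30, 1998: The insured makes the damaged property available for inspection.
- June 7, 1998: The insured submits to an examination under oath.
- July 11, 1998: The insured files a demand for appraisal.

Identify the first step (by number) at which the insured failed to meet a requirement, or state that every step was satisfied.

(1) due by March 1, 1998 + 21 days = March 22, 1998; completed March 20, 1998, before the deadline.
(2) due by March 20, 1998 + 11 days = March 31, 1998; done March 23, 1998 — timely.
(3) permitted from March 23, 1998 + 36 days = April 28, 1998 onward; done April 30, 1998, after the minimum wait.
(4) permitted from April 30, 1998 + 25 days = May 25, 1998 onward; done June 7, 1998, after the minimum wait.
(5) permitted from June 7, 1998 + 36 days = July 13, 1998 onward; done July 11, 1998 — 2 days too early.

Step 5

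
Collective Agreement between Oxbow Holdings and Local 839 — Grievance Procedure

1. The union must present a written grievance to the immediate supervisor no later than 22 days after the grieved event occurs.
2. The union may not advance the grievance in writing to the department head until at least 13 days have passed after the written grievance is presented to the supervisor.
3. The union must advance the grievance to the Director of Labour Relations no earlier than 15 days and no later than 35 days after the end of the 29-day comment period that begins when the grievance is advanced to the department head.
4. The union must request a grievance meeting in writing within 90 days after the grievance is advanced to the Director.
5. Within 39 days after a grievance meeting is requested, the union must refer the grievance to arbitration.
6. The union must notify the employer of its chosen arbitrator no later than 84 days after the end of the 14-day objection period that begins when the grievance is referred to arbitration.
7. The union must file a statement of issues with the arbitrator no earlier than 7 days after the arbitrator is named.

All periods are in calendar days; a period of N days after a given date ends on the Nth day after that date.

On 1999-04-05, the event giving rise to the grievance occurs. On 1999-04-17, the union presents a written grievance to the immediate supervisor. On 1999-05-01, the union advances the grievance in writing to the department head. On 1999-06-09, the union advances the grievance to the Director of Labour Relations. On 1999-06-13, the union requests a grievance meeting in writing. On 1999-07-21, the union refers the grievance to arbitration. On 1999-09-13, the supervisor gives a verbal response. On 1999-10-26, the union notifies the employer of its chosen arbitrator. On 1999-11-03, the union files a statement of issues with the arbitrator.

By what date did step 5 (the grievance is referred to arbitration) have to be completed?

1999-07-22

Step 5 runs from 1999-06-13, when a grievance meeting is requested. 39 days after 1999-06-13 is 1999-07-22.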